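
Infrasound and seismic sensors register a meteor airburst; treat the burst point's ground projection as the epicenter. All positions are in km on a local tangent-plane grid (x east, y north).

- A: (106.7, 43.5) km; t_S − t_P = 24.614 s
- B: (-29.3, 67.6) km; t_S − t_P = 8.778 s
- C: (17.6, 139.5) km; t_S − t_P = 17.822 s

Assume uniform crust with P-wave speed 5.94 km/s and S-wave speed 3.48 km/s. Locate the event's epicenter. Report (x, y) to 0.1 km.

Distance from S−P lag: d = Δt · v_P v_S / (v_P − v_S) = Δt · (5.94·3.48)/(5.94−3.48) ≈ 8.4029·Δt.
So d_A = 206.83, d_B = 73.76, d_C = 149.76 km.
Circle about each station: (x − 106.7)² + (y − 43.5)² = 206.83²; (x + 29.3)² + (y − 67.6)² = 73.76²; (x − 17.6)² + (y − 139.5)² = 149.76².
Subtracting the A equation from the B and C equations removes the quadratic terms:
-272.0 x + 48.2 y = 29489.22
-178.2 x + 192.0 y = 26843.46
Solving the 2×2 system: x ≈ -100.1, y ≈ 46.9 km.

-100.1 km east, 46.9 km north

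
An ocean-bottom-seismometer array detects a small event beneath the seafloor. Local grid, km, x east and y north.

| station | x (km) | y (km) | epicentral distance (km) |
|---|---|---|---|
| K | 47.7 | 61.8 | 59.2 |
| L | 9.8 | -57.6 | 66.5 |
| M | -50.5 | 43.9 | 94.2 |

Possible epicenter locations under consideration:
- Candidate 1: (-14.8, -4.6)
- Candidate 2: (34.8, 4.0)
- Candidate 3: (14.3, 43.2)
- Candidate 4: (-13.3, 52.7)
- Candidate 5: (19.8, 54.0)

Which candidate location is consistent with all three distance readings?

For each candidate, compare |candidate − station| to the reported distance:
Candidate 1: residuals K 32.0, L 8.1, M 34.0 → max 34.0 km
Candidate 2: residuals K 0.0, L 0.0, M 0.0 → max 0.0 km
Candidate 3: residuals K 21.0, L 34.4, M 29.4 → max 34.4 km
Candidate 4: residuals K 2.5, L 46.2, M 56.0 → max 56.0 km
Candidate 5: residuals K 30.2, L 45.5, M 23.2 → max 45.5 km
Only Candidate 2 has all residuals ≈ 0.

Candidate 2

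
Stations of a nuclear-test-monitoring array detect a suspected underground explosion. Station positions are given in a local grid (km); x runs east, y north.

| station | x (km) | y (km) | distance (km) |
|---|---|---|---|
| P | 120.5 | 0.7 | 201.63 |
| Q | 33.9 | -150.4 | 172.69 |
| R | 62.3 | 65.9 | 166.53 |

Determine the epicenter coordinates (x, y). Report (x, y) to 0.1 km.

-80.0 km east, -20.6 km north

Circle about each station: (x − 120.5)² + (y − 0.7)² = 201.63²; (x − 33.9)² + (y + 150.4)² = 172.69²; (x − 62.3)² + (y − 65.9)² = 166.53².
Subtracting the P equation from the Q and R equations removes the quadratic terms:
-173.2 x − 302.2 y = 20081.45
-116.4 x + 130.4 y = 6625.78
Solving the 2×2 system: x ≈ -80.0, y ≈ -20.6 km.
Check against P (with the unrounded x, y): √((x − 120.5)²+(y − 0.7)²) = 201.63 ≈ 201.63 km. ✓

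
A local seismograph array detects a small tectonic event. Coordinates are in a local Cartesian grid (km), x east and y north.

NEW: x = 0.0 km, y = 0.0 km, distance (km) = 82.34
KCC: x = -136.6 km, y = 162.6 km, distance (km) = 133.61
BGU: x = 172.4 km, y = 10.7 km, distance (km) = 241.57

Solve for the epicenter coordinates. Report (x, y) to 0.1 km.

x ≈ -66.1 km, y ≈ 49.1 km

Circle about each station: x² + y² = 82.34²; (x + 136.6)² + (y − 162.6)² = 133.61²; (x − 172.4)² + (y − 10.7)² = 241.57².
Subtracting pairs of circle equations eliminates x²+y² and gives linear equations (the radical axes):
-273.2 x + 325.2 y = 34026.56
344.8 x + 21.4 y = -21739.94
Solving the 2×2 system: x ≈ -66.1, y ≈ 49.1 km.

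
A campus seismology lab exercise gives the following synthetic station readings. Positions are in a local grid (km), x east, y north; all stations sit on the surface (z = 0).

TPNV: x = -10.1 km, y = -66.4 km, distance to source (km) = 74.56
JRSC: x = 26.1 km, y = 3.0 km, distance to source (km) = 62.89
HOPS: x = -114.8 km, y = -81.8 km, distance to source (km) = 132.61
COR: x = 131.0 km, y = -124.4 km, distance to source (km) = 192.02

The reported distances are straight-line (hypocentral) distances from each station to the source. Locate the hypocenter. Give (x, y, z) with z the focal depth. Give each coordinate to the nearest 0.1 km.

(-14.7, -8.3, 46.5)

Each station gives a sphere (x−x_i)² + (y−y_i)² + z² = d_i² (stations at z=0).
Subtracting the TPNV sphere from JRSC and HOPS: z² cancels, leaving linear equations in x and y:
72.4 x + 138.8 y = -2216.72
-209.4 x − 30.8 y = 3333.09
Solving: x ≈ -14.696, y ≈ -8.305 km (keep extra digits for the depth step; rounded: -14.7, -8.3).
Then from the TPNV sphere: z² = 74.56² − (x + 10.1)² − (y + 66.4)² with x = -14.696, y = -8.305, so z ≈ 46.509 ≈ 46.5 km.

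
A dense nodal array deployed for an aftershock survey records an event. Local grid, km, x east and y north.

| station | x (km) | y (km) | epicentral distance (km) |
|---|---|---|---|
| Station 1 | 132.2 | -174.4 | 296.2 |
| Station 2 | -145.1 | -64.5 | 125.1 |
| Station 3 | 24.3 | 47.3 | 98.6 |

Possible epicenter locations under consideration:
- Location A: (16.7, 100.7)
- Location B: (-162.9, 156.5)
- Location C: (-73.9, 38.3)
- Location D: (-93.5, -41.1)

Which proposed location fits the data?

Location C

For each candidate, compare |candidate − station| to the reported distance:
Location A: residuals Station 1 2.2, Station 2 106.1, Station 3 44.7 → max 106.1 km
Location B: residuals Station 1 147.2, Station 2 96.6, Station 3 118.1 → max 147.2 km
Location C: residuals Station 1 0.0, Station 2 0.1, Station 3 0.0 → max 0.1 km
Location D: residuals Station 1 34.1, Station 2 68.4, Station 3 48.7 → max 68.4 km
Only Location C has all residuals ≈ 0.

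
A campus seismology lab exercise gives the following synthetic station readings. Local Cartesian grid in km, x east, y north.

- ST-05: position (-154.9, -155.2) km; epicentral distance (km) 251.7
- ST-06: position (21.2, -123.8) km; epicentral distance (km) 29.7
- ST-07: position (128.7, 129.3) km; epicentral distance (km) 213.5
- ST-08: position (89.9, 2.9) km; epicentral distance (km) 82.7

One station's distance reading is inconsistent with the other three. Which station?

Solve using three stations at a time. Using ST-05, ST-07, ST-08 (subtract circle equations pairwise → linear system) gives (x, y) ≈ (85.3, -79.8).
Distances from that point to each station vs reported:
  ST-05: calculated 251.7 vs reported 251.7 → residual 0.0 km
  ST-06: calculated 77.7 vs reported 29.7 → residual 48.0 km
  ST-07: calculated 213.5 vs reported 213.5 → residual 0.0 km
  ST-08: calculated 82.8 vs reported 82.7 → residual 0.1 km
ST-05, ST-07, ST-08 are mutually consistent (residuals ≈ 0); ST-06 is off by 48.0 km.

ST-06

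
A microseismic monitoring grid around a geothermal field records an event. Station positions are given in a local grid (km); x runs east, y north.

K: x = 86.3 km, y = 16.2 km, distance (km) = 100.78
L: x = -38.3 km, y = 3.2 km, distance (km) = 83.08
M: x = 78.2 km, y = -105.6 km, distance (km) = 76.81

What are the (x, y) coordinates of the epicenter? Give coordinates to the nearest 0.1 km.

Circle about each station: (x − 86.3)² + (y − 16.2)² = 100.78²; (x + 38.3)² + (y − 3.2)² = 83.08²; (x − 78.2)² + (y + 105.6)² = 76.81².
Subtracting pairs of circle equations eliminates x²+y² and gives linear equations (the radical axes):
-249.2 x − 26.0 y = -2978.68
-16.2 x − 243.6 y = 13813.30
Solving the 2×2 system: x ≈ 18.0, y ≈ -57.9 km.
Check against K (with the unrounded x, y): √((x − 86.3)²+(y − 16.2)²) = 100.78 ≈ 100.78 km. ✓

(18.0, -57.9)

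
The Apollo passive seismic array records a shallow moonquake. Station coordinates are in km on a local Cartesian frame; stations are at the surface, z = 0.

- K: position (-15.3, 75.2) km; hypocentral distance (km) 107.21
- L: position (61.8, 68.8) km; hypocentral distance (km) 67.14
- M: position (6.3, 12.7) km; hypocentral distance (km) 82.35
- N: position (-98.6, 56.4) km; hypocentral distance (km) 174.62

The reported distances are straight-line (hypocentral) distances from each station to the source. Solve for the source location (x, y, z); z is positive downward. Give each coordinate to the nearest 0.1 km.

Each station gives a sphere (x−x_i)² + (y−y_i)² + z² = d_i² (stations at z=0).
Subtracting the K sphere from L and M: z² cancels, leaving linear equations in x and y:
154.2 x − 12.8 y = 9649.75
43.2 x − 125.0 y = -975.69
Solving: x ≈ 65.095, y ≈ 30.302 km (keep extra digits for the depth step; rounded: 65.1, 30.3).
Then from the K sphere: z² = 107.21² − (x + 15.3)² − (y − 75.2)² with x = 65.095, y = 30.302, so z ≈ 54.907 ≈ 54.9 km.

x ≈ 65.1 km, y ≈ 30.3 km, depth ≈ 54.9 km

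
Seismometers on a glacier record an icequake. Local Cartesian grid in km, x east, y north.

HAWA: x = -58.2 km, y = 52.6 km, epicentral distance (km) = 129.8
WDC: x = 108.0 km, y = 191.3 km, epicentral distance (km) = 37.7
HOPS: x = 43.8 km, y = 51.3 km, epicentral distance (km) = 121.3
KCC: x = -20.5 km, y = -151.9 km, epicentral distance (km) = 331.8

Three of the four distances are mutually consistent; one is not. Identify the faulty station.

HAWA

Solve using three stations at a time. Using WDC, HOPS, KCC (subtract circle equations pairwise → linear system) gives (x, y) ≈ (109.1, 153.6).
Distances from that point to each station vs reported:
  HAWA: calculated 195.4 vs reported 129.8 → residual 65.6 km
  WDC: calculated 37.8 vs reported 37.7 → residual 0.1 km
  HOPS: calculated 121.3 vs reported 121.3 → residual 0.0 km
  KCC: calculated 331.8 vs reported 331.8 → residual 0.0 km
WDC, HOPS, KCC are mutually consistent (residuals ≈ 0); HAWA is off by 65.6 km.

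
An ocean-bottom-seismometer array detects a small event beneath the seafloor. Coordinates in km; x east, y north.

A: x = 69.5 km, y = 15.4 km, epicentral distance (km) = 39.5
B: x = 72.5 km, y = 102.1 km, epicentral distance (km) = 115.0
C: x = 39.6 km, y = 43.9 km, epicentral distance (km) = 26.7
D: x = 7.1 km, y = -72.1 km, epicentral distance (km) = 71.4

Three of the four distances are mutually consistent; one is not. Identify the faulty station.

Solve using three stations at a time. Using A, B, D (subtract circle equations pairwise → linear system) gives (x, y) ≈ (37.2, -7.4).
Distances from that point to each station vs reported:
  A: calculated 39.5 vs reported 39.5 → residual 0.0 km
  B: calculated 115.0 vs reported 115.0 → residual 0.0 km
  C: calculated 51.3 vs reported 26.7 → residual 24.6 km
  D: calculated 71.4 vs reported 71.4 → residual 0.0 km
A, B, D are mutually consistent (residuals ≈ 0); C is off by 24.6 km.

C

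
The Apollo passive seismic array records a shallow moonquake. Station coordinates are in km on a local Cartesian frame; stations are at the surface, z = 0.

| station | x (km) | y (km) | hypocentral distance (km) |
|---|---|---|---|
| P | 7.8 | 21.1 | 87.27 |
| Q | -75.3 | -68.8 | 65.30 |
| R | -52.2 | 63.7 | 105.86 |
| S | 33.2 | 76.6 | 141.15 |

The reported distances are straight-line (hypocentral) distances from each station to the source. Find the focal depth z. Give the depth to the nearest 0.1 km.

depth ≈ 44.7 km

Each station gives a sphere (x−x_i)² + (y−y_i)² + z² = d_i² (stations at z=0).
Subtracting the P sphere from Q and R: z² cancels, leaving linear equations in x and y:
-166.2 x − 179.8 y = 13249.44
-120.0 x + 85.2 y = 2686.19
Solving: x ≈ -45.104, y ≈ -31.998 km (keep extra digits for the depth step; rounded: -45.1, -32.0).
Then from the P sphere: z² = 87.27² − (x − 7.8)² − (y − 21.1)² with x = -45.104, y = -31.998, so z ≈ 44.697 ≈ 44.7 km.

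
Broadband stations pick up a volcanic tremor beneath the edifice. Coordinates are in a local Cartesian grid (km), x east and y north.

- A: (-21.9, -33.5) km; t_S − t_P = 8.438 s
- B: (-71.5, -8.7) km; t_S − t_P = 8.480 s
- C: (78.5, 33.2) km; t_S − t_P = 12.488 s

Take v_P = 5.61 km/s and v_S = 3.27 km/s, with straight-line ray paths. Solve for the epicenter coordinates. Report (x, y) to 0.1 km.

Distance from S−P lag: d = Δt · v_P v_S / (v_P − v_S) = Δt · (5.61·3.27)/(5.61−3.27) ≈ 7.8396·Δt.
So d_A = 66.15, d_B = 66.48, d_C = 97.90 km.
Circle about each station: (x + 21.9)² + (y + 33.5)² = 66.15²; (x + 71.5)² + (y + 8.7)² = 66.48²; (x − 78.5)² + (y − 33.2)² = 97.90².
Subtracting the A equation from the B and C equations removes the quadratic terms:
-99.2 x + 49.6 y = 3542.31
200.8 x + 133.4 y = 454.04
Solving the 2×2 system: x ≈ -19.4, y ≈ 32.6 km.

-19.4 km east, 32.6 km north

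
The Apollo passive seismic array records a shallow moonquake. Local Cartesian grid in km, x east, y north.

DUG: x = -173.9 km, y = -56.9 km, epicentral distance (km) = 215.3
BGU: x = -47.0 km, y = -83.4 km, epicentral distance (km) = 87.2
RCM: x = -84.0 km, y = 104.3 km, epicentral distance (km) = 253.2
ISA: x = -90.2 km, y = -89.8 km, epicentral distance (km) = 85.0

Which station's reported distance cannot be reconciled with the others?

Solve using three stations at a time. Using DUG, BGU, RCM (subtract circle equations pairwise → linear system) gives (x, y) ≈ (31.6, -120.9).
Distances from that point to each station vs reported:
  DUG: calculated 215.3 vs reported 215.3 → residual 0.0 km
  BGU: calculated 87.1 vs reported 87.2 → residual 0.1 km
  RCM: calculated 253.2 vs reported 253.2 → residual 0.0 km
  ISA: calculated 125.7 vs reported 85.0 → residual 40.7 km
DUG, BGU, RCM are mutually consistent (residuals ≈ 0); ISA is off by 40.7 km.

ISA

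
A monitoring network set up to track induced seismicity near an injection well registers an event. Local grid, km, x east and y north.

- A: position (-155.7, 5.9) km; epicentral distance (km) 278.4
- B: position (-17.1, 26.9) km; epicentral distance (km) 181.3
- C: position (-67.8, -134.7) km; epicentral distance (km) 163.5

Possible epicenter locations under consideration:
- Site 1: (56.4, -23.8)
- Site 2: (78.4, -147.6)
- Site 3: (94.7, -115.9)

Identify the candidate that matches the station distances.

For each candidate, compare |candidate − station| to the reported distance:
Site 1: residuals A 64.2, B 92.0, C 3.0 → max 92.0 km
Site 2: residuals A 1.5, B 17.6, C 16.7 → max 17.6 km
Site 3: residuals A 0.1, B 0.1, C 0.1 → max 0.1 km
Only Site 3 has all residuals ≈ 0.

Site 3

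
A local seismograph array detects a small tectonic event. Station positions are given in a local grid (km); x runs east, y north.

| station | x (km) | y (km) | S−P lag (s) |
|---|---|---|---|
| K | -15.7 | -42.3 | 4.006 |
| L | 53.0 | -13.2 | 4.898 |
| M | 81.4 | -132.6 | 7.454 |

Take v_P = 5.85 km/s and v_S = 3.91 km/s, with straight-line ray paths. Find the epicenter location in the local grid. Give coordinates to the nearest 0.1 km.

Distance from S−P lag: d = Δt · v_P v_S / (v_P − v_S) = Δt · (5.85·3.91)/(5.85−3.91) ≈ 11.7905·Δt.
So d_K = 47.23, d_L = 57.75, d_M = 87.89 km.
Circle about each station: (x + 15.7)² + (y + 42.3)² = 47.23²; (x − 53.0)² + (y + 13.2)² = 57.75²; (x − 81.4)² + (y + 132.6)² = 87.89².
Subtracting the K equation from the L and M equations removes the quadratic terms:
137.4 x + 58.2 y = -156.93
194.2 x − 180.6 y = 16678.96
Solving the 2×2 system: x ≈ 26.1, y ≈ -64.3 km.

x ≈ 26.1 km, y ≈ -64.3 km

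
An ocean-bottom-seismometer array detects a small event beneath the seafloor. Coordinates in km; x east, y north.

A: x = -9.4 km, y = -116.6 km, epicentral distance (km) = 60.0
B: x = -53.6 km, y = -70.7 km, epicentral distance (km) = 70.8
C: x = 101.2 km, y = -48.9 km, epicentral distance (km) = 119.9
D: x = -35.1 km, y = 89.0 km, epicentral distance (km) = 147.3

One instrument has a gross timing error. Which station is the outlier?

B

Solve using three stations at a time. Using A, C, D (subtract circle equations pairwise → linear system) gives (x, y) ≈ (-18.4, -57.3).
Distances from that point to each station vs reported:
  A: calculated 59.9 vs reported 60.0 → residual 0.1 km
  B: calculated 37.7 vs reported 70.8 → residual 33.1 km
  C: calculated 119.9 vs reported 119.9 → residual 0.0 km
  D: calculated 147.3 vs reported 147.3 → residual 0.0 km
A, C, D are mutually consistent (residuals ≈ 0); B is off by 33.1 km.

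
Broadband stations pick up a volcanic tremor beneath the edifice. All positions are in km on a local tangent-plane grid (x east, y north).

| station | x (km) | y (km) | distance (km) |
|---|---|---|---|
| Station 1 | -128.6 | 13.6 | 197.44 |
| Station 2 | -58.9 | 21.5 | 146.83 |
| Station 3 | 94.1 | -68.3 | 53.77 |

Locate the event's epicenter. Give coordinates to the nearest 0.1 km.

Circle about each station: (x + 128.6)² + (y − 13.6)² = 197.44²; (x + 58.9)² + (y − 21.5)² = 146.83²; (x − 94.1)² + (y + 68.3)² = 53.77².
Subtracting the Station 1 equation from the Station 2 and Station 3 equations removes the quadratic terms:
139.4 x + 15.8 y = 4632.04
445.4 x − 163.8 y = 32888.12
Solving the 2×2 system: x ≈ 42.8, y ≈ -84.4 km.
Check against Station 1 (with the unrounded x, y): √((x + 128.6)²+(y − 13.6)²) = 197.44 ≈ 197.44 km. ✓

x ≈ 42.8 km, y ≈ -84.4 km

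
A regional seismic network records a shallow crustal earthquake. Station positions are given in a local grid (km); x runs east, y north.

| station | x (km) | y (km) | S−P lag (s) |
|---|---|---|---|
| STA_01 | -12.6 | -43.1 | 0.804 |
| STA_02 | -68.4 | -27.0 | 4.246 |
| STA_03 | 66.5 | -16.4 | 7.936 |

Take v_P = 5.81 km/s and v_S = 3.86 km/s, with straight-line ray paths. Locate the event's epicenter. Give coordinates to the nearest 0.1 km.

-21.5 km east, -40.6 km north

Distance from S−P lag: d = Δt · v_P v_S / (v_P − v_S) = Δt · (5.81·3.86)/(5.81−3.86) ≈ 11.5008·Δt.
So d_STA_01 = 9.25, d_STA_02 = 48.83, d_STA_03 = 91.27 km.
Circle about each station: (x + 12.6)² + (y + 43.1)² = 9.25²; (x + 68.4)² + (y + 27.0)² = 48.83²; (x − 66.5)² + (y + 16.4)² = 91.27².
Subtracting the STA_01 equation from the STA_02 and STA_03 equations removes the quadratic terms:
-111.6 x + 32.2 y = 1092.38
158.2 x + 53.4 y = -5569.81
Solving the 2×2 system: x ≈ -21.5, y ≈ -40.6 km.
Check against STA_01 (with the unrounded x, y): √((x + 12.6)²+(y + 43.1)²) = 9.25 ≈ 9.25 km. ✓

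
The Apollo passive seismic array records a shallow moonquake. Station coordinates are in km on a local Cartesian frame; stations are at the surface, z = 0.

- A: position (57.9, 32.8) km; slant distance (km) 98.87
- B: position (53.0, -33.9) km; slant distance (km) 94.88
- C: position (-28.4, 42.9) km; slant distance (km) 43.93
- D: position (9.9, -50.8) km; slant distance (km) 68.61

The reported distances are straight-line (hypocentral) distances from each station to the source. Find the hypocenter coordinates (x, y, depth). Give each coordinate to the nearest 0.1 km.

(-35.1, 0.3, 8.4)

Each station gives a sphere (x−x_i)² + (y−y_i)² + z² = d_i² (stations at z=0).
Subtracting the A sphere from B and C: z² cancels, leaving linear equations in x and y:
-9.8 x − 133.4 y = 303.02
-172.6 x + 20.2 y = 6064.15
Solving: x ≈ -35.098, y ≈ 0.307 km (keep extra digits for the depth step; rounded: -35.1, 0.3).
Then from the A sphere: z² = 98.87² − (x − 57.9)² − (y − 32.8)² with x = -35.098, y = 0.307, so z ≈ 8.417 ≈ 8.4 km.
Check against D (with the unrounded solution): distance 68.61 ≈ 68.61 km. ✓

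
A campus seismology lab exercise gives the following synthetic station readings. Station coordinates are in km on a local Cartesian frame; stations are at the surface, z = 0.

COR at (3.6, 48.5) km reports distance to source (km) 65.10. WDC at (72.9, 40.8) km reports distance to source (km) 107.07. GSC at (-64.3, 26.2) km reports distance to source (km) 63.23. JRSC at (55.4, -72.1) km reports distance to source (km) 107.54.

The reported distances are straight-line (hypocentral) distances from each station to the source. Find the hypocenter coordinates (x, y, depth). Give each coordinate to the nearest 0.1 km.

(-19.1, -2.3, 33.8)

Each station gives a sphere (x−x_i)² + (y−y_i)² + z² = d_i² (stations at z=0).
Subtracting the COR sphere from WDC and GSC: z² cancels, leaving linear equations in x and y:
138.6 x − 15.4 y = -2612.13
-135.8 x − 44.6 y = 2695.70
Solving: x ≈ -19.100, y ≈ -2.284 km (keep extra digits for the depth step; rounded: -19.1, -2.3).
Then from the COR sphere: z² = 65.10² − (x − 3.6)² − (y − 48.5)² with x = -19.100, y = -2.284, so z ≈ 33.819 ≈ 33.8 km.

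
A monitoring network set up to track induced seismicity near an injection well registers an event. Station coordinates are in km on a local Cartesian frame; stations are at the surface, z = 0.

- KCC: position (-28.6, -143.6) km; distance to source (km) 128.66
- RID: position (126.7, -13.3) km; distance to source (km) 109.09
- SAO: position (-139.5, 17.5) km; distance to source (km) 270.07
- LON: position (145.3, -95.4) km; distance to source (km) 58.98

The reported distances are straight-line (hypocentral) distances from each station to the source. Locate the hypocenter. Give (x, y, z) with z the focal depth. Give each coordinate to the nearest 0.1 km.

Each station gives a sphere (x−x_i)² + (y−y_i)² + z² = d_i² (stations at z=0).
Subtracting the KCC sphere from RID and SAO: z² cancels, leaving linear equations in x and y:
310.6 x + 260.6 y = -556.37
-221.8 x + 322.2 y = -58056.83
Solving: x ≈ 94.697, y ≈ -115.000 km (keep extra digits for the depth step; rounded: 94.7, -115.0).
Then from the KCC sphere: z² = 128.66² − (x + 28.6)² − (y + 143.6)² with x = 94.697, y = -115.000, so z ≈ 23.093 ≈ 23.1 km.

(94.7, -115.0, 23.1)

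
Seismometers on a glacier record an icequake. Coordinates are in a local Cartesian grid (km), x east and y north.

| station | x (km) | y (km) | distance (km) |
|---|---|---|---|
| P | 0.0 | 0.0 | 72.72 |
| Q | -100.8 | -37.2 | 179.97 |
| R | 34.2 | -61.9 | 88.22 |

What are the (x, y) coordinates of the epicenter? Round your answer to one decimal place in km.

Circle about each station: x² + y² = 72.72²; (x + 100.8)² + (y + 37.2)² = 179.97²; (x − 34.2)² + (y + 61.9)² = 88.22².
Subtracting pairs of circle equations eliminates x²+y² and gives linear equations (the radical axes):
-201.6 x − 74.4 y = -15556.52
68.4 x − 123.8 y = 2506.68
Solving the 2×2 system: x ≈ 70.3, y ≈ 18.6 km.
Check against P (with the unrounded x, y): √(x²+y²) = 72.72 ≈ 72.72 km. ✓

70.3 km east, 18.6 km north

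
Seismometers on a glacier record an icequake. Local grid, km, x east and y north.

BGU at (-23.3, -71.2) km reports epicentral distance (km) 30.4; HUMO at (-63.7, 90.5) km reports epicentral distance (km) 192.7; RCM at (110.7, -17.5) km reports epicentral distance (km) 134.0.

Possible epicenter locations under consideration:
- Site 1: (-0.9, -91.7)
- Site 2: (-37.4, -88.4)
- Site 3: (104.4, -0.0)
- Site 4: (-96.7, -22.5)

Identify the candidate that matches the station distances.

For each candidate, compare |candidate − station| to the reported distance:
Site 1: residuals BGU 0.0, HUMO 0.0, RCM 0.0 → max 0.0 km
Site 2: residuals BGU 8.2, HUMO 11.9, RCM 30.2 → max 30.2 km
Site 3: residuals BGU 115.8, HUMO 1.8, RCM 115.4 → max 115.8 km
Site 4: residuals BGU 57.7, HUMO 75.0, RCM 73.5 → max 75.0 km
Only Site 1 has all residuals ≈ 0.

Site 1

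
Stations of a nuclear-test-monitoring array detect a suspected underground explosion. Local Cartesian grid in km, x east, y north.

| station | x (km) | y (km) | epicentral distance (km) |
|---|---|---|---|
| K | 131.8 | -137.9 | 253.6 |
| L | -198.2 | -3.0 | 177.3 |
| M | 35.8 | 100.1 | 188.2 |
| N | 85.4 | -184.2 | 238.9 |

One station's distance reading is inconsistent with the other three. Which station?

L

Solve using three stations at a time. Using K, M, N (subtract circle equations pairwise → linear system) gives (x, y) ≈ (-98.5, -31.7).
Distances from that point to each station vs reported:
  K: calculated 253.6 vs reported 253.6 → residual 0.0 km
  L: calculated 103.8 vs reported 177.3 → residual 73.5 km
  M: calculated 188.2 vs reported 188.2 → residual 0.0 km
  N: calculated 238.9 vs reported 238.9 → residual 0.0 km
K, M, N are mutually consistent (residuals ≈ 0); L is off by 73.5 km.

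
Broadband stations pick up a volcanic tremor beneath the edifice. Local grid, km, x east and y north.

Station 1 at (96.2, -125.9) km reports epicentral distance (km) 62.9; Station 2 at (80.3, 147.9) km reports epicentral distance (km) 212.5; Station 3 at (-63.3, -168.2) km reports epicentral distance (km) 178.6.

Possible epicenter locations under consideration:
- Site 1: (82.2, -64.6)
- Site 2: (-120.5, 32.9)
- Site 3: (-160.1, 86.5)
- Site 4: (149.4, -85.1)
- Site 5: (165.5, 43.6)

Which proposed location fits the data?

For each candidate, compare |candidate − station| to the reported distance:
Site 1: residuals Station 1 0.0, Station 2 0.0, Station 3 0.0 → max 0.0 km
Site 2: residuals Station 1 205.8, Station 2 18.9, Station 3 30.5 → max 205.8 km
Site 3: residuals Station 1 270.0, Station 2 35.6, Station 3 93.9 → max 270.0 km
Site 4: residuals Station 1 4.1, Station 2 30.5, Station 3 49.8 → max 49.8 km
Site 5: residuals Station 1 120.2, Station 2 77.8, Station 3 133.2 → max 133.2 km
Only Site 1 has all residuals ≈ 0.

Site 1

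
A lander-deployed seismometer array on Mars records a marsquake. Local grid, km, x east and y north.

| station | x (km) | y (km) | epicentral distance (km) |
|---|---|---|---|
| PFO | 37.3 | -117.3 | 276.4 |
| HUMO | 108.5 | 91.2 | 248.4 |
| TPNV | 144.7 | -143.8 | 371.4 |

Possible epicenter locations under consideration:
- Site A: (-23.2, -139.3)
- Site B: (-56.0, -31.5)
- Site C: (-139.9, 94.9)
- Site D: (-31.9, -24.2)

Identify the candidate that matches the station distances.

For each candidate, compare |candidate − station| to the reported distance:
Site A: residuals PFO 212.0, HUMO 17.1, TPNV 203.4 → max 212.0 km
Site B: residuals PFO 149.6, HUMO 43.2, TPNV 141.4 → max 149.6 km
Site C: residuals PFO 0.1, HUMO 0.0, TPNV 0.0 → max 0.1 km
Site D: residuals PFO 160.4, HUMO 66.7, TPNV 158.1 → max 160.4 km
Only Site C has all residuals ≈ 0.

Site C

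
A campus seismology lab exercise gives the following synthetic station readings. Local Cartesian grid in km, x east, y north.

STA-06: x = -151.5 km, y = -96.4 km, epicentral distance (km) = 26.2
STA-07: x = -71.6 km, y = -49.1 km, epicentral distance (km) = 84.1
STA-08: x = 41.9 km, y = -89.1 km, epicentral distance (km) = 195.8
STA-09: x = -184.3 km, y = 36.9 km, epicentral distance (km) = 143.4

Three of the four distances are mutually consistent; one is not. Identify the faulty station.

Solve using three stations at a time. Using STA-06, STA-07, STA-08 (subtract circle equations pairwise → linear system) gives (x, y) ≈ (-153.0, -70.3).
Distances from that point to each station vs reported:
  STA-06: calculated 26.2 vs reported 26.2 → residual 0.0 km
  STA-07: calculated 84.1 vs reported 84.1 → residual 0.0 km
  STA-08: calculated 195.8 vs reported 195.8 → residual 0.0 km
  STA-09: calculated 111.6 vs reported 143.4 → residual 31.8 km
STA-06, STA-07, STA-08 are mutually consistent (residuals ≈ 0); STA-09 is off by 31.8 km.

STA-09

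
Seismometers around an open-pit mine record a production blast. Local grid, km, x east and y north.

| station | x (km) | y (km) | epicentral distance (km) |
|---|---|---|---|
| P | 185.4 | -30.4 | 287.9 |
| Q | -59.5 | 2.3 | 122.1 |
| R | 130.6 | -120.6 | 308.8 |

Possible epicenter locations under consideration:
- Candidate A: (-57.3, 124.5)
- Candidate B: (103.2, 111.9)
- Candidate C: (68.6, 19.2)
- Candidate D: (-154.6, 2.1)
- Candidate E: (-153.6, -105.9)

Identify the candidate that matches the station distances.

For each candidate, compare |candidate − station| to the reported distance:
Candidate A: residuals P 0.0, Q 0.1, R 0.0 → max 0.1 km
Candidate B: residuals P 123.6, Q 74.1, R 74.7 → max 123.6 km
Candidate C: residuals P 161.0, Q 7.1, R 155.9 → max 161.0 km
Candidate D: residuals P 53.6, Q 27.0, R 1.7 → max 53.6 km
Candidate E: residuals P 59.4, Q 21.3, R 24.2 → max 59.4 km
Only Candidate A has all residuals ≈ 0.

Candidate A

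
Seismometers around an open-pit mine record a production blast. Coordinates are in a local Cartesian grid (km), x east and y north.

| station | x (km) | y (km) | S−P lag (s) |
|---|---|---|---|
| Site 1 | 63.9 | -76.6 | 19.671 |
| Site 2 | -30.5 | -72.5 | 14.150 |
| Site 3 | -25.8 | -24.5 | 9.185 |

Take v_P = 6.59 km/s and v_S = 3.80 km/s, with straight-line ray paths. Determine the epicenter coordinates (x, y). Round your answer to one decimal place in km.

Distance from S−P lag: d = Δt · v_P v_S / (v_P − v_S) = Δt · (6.59·3.80)/(6.59−3.80) ≈ 8.9756·Δt.
So d_Site 1 = 176.56, d_Site 2 = 127.01, d_Site 3 = 82.44 km.
Circle about each station: (x − 63.9)² + (y + 76.6)² = 176.56²; (x + 30.5)² + (y + 72.5)² = 127.01²; (x + 25.8)² + (y + 24.5)² = 82.44².
Subtracting pairs of circle equations eliminates x²+y² and gives linear equations (the radical axes):
-188.8 x + 8.2 y = 11277.62
-179.4 x + 104.2 y = 15692.20
Solving the 2×2 system: x ≈ -57.5, y ≈ 51.6 km.

-57.5 km east, 51.6 km north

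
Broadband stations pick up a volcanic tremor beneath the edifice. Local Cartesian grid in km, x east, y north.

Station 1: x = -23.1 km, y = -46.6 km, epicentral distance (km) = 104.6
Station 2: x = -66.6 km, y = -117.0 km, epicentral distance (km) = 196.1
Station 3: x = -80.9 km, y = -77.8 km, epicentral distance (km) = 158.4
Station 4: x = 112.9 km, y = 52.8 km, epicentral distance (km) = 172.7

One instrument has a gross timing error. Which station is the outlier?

Station 1

Solve using three stations at a time. Using Station 2, Station 3, Station 4 (subtract circle equations pairwise → linear system) gives (x, y) ≈ (-57.8, 78.9).
Distances from that point to each station vs reported:
  Station 1: calculated 130.2 vs reported 104.6 → residual 25.6 km
  Station 2: calculated 196.1 vs reported 196.1 → residual 0.0 km
  Station 3: calculated 158.4 vs reported 158.4 → residual 0.0 km
  Station 4: calculated 172.7 vs reported 172.7 → residual 0.0 km
Station 2, Station 3, Station 4 are mutually consistent (residuals ≈ 0); Station 1 is off by 25.6 km.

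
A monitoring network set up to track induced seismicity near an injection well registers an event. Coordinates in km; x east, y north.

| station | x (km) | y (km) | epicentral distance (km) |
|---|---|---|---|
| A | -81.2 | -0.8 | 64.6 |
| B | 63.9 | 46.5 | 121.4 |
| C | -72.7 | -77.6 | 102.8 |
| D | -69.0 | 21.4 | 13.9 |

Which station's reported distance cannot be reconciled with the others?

Solve using three stations at a time. Using B, C, D (subtract circle equations pairwise → linear system) gives (x, y) ≈ (-55.3, 23.7).
Distances from that point to each station vs reported:
  A: calculated 35.6 vs reported 64.6 → residual 29.0 km
  B: calculated 121.4 vs reported 121.4 → residual 0.0 km
  C: calculated 102.8 vs reported 102.8 → residual 0.0 km
  D: calculated 13.9 vs reported 13.9 → residual 0.0 km
B, C, D are mutually consistent (residuals ≈ 0); A is off by 29.0 km.

A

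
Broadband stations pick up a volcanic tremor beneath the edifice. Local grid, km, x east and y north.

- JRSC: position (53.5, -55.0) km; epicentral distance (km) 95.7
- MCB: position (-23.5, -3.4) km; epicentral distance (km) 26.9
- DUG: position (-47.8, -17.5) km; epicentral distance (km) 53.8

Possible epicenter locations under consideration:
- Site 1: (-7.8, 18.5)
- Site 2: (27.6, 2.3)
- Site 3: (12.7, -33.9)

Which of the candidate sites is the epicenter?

Site 1

For each candidate, compare |candidate − station| to the reported distance:
Site 1: residuals JRSC 0.0, MCB 0.0, DUG 0.0 → max 0.0 km
Site 2: residuals JRSC 32.8, MCB 24.5, DUG 24.2 → max 32.8 km
Site 3: residuals JRSC 49.8, MCB 20.4, DUG 8.9 → max 49.8 km
Only Site 1 has all residuals ≈ 0.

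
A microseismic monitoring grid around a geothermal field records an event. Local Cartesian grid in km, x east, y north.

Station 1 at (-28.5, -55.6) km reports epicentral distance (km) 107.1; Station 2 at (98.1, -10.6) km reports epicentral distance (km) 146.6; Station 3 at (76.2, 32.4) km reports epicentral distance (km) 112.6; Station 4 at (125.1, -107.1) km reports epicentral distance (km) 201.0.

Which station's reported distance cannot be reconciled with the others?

Solve using three stations at a time. Using Station 1, Station 2, Station 3 (subtract circle equations pairwise → linear system) gives (x, y) ≈ (-34.8, 51.3).
Distances from that point to each station vs reported:
  Station 1: calculated 107.1 vs reported 107.1 → residual 0.0 km
  Station 2: calculated 146.6 vs reported 146.6 → residual 0.0 km
  Station 3: calculated 112.6 vs reported 112.6 → residual 0.0 km
  Station 4: calculated 225.0 vs reported 201.0 → residual 24.0 km
Station 1, Station 2, Station 3 are mutually consistent (residuals ≈ 0); Station 4 is off by 24.0 km.

Station 4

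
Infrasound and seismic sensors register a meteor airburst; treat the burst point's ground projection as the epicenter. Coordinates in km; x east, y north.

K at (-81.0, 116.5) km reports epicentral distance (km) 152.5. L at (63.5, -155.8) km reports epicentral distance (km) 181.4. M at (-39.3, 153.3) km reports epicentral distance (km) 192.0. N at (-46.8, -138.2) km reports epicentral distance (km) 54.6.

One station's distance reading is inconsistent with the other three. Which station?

Solve using three stations at a time. Using K, L, M (subtract circle equations pairwise → linear system) gives (x, y) ≈ (-72.6, -35.8).
Distances from that point to each station vs reported:
  K: calculated 152.6 vs reported 152.5 → residual 0.1 km
  L: calculated 181.5 vs reported 181.4 → residual 0.1 km
  M: calculated 192.1 vs reported 192.0 → residual 0.1 km
  N: calculated 105.6 vs reported 54.6 → residual 51.0 km
K, L, M are mutually consistent (residuals ≈ 0); N is off by 51.0 km.

N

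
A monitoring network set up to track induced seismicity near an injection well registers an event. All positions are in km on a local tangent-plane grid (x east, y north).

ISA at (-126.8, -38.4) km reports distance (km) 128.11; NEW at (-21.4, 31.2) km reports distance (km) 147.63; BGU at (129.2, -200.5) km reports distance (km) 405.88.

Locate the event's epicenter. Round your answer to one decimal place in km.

Circle about each station: (x + 126.8)² + (y + 38.4)² = 128.11²; (x + 21.4)² + (y − 31.2)² = 147.63²; (x − 129.2)² + (y + 200.5)² = 405.88².
Subtracting the ISA equation from the NEW and BGU equations removes the quadratic terms:
210.8 x + 139.2 y = -21503.84
512.0 x − 324.2 y = -108986.31
Solving the 2×2 system: x ≈ -158.6, y ≈ 85.7 km.

-158.6 km east, 85.7 km north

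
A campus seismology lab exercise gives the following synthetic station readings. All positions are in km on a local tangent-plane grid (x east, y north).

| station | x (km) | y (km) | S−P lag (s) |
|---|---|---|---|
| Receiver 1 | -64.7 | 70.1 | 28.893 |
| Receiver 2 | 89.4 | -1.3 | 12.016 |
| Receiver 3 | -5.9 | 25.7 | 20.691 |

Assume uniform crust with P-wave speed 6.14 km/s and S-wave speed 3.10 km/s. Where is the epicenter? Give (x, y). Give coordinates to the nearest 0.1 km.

x ≈ 116.2 km, y ≈ 69.0 km

Distance from S−P lag: d = Δt · v_P v_S / (v_P − v_S) = Δt · (6.14·3.10)/(6.14−3.10) ≈ 6.2612·Δt.
So d_Receiver 1 = 180.90, d_Receiver 2 = 75.23, d_Receiver 3 = 129.55 km.
Circle about each station: (x + 64.7)² + (y − 70.1)² = 180.90²; (x − 89.4)² + (y + 1.3)² = 75.23²; (x + 5.9)² + (y − 25.7)² = 129.55².
Subtracting pairs of circle equations eliminates x²+y² and gives linear equations (the radical axes):
308.2 x − 142.8 y = 25959.21
117.6 x − 88.8 y = 7536.81
Solving the 2×2 system: x ≈ 116.2, y ≈ 69.0 km.
Check against Receiver 1 (with the unrounded x, y): √((x + 64.7)²+(y − 70.1)²) = 180.91 ≈ 180.90 km. ✓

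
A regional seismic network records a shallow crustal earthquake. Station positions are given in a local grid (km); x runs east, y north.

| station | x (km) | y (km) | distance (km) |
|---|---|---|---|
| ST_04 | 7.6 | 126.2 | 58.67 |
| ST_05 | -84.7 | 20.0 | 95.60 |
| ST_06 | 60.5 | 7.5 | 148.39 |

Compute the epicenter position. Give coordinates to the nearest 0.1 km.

-48.3 km east, 108.4 km north

Circle about each station: (x − 7.6)² + (y − 126.2)² = 58.67²; (x + 84.7)² + (y − 20.0)² = 95.60²; (x − 60.5)² + (y − 7.5)² = 148.39².
Subtracting pairs of circle equations eliminates x²+y² and gives linear equations (the radical axes):
-184.6 x − 212.4 y = -14107.30
105.8 x − 237.4 y = -30845.12
Solving the 2×2 system: x ≈ -48.3, y ≈ 108.4 km.
Check against ST_04 (with the unrounded x, y): √((x − 7.6)²+(y − 126.2)²) = 58.67 ≈ 58.67 km. ✓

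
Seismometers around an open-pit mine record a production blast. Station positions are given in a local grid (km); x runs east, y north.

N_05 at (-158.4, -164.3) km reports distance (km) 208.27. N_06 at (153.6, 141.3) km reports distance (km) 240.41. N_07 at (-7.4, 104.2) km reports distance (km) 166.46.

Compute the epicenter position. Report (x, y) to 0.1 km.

(21.7, -59.7)

Circle about each station: (x + 158.4)² + (y + 164.3)² = 208.27²; (x − 153.6)² + (y − 141.3)² = 240.41²; (x + 7.4)² + (y − 104.2)² = 166.46².
Subtracting pairs of circle equations eliminates x²+y² and gives linear equations (the radical axes):
624.0 x + 611.2 y = -22946.98
302.0 x + 537.0 y = -25505.19
Solving the 2×2 system: x ≈ 21.7, y ≈ -59.7 km.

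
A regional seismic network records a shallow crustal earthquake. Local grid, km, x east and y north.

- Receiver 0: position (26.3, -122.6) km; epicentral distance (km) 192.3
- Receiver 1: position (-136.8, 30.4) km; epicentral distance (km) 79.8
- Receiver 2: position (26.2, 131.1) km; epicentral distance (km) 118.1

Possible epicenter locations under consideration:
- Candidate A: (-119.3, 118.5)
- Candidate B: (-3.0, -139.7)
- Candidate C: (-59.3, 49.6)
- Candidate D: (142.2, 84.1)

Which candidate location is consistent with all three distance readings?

For each candidate, compare |candidate − station| to the reported distance:
Candidate A: residuals Receiver 0 89.4, Receiver 1 10.0, Receiver 2 27.9 → max 89.4 km
Candidate B: residuals Receiver 0 158.4, Receiver 1 136.6, Receiver 2 154.3 → max 158.4 km
Candidate C: residuals Receiver 0 0.0, Receiver 1 0.0, Receiver 2 0.0 → max 0.0 km
Candidate D: residuals Receiver 0 44.7, Receiver 1 204.3, Receiver 2 7.1 → max 204.3 km
Only Candidate C has all residuals ≈ 0.

Candidate C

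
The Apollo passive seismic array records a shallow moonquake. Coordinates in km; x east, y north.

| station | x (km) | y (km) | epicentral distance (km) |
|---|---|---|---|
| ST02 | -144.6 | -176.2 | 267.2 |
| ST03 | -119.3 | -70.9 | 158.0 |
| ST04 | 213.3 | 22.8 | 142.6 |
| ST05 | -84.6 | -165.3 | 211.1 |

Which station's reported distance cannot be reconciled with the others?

ST03

Solve using three stations at a time. Using ST02, ST04, ST05 (subtract circle equations pairwise → linear system) gives (x, y) ≈ (85.2, -39.9).
Distances from that point to each station vs reported:
  ST02: calculated 267.2 vs reported 267.2 → residual 0.0 km
  ST03: calculated 206.9 vs reported 158.0 → residual 48.9 km
  ST04: calculated 142.6 vs reported 142.6 → residual 0.0 km
  ST05: calculated 211.1 vs reported 211.1 → residual 0.0 km
ST02, ST04, ST05 are mutually consistent (residuals ≈ 0); ST03 is off by 48.9 km.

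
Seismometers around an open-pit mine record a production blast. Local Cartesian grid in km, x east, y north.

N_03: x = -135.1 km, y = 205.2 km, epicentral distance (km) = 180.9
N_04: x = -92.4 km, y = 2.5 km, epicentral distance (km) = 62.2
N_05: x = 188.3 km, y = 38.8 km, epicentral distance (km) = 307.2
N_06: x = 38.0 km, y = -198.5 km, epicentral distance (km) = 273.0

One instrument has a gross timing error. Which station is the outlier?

Solve using three stations at a time. Using N_03, N_05, N_06 (subtract circle equations pairwise → linear system) gives (x, y) ≈ (-118.6, 25.1).
Distances from that point to each station vs reported:
  N_03: calculated 180.9 vs reported 180.9 → residual 0.0 km
  N_04: calculated 34.6 vs reported 62.2 → residual 27.6 km
  N_05: calculated 307.2 vs reported 307.2 → residual 0.0 km
  N_06: calculated 273.0 vs reported 273.0 → residual 0.0 km
N_03, N_05, N_06 are mutually consistent (residuals ≈ 0); N_04 is off by 27.6 km.

N_04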